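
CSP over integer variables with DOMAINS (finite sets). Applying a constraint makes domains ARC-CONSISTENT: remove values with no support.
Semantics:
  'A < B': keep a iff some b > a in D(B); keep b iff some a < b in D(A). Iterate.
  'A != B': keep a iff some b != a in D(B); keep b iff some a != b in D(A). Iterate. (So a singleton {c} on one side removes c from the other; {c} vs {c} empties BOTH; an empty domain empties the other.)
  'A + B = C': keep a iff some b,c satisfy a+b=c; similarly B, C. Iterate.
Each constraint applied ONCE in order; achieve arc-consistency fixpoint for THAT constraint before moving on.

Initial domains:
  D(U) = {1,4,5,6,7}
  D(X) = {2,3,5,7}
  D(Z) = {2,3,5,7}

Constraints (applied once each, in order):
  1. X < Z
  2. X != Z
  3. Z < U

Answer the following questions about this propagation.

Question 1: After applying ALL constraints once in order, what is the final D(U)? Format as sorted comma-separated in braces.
Answer: {4,5,6,7}

Derivation:
Constraint 1 (X < Z) on D(X)={2,3,5,7} D(Z)={2,3,5,7}: X {2,3,5,7}->{2,3,5}; Z {2,3,5,7}->{3,5,7}
Constraint 2 (X != Z) on D(X)={2,3,5} D(Z)={3,5,7}: no change
Constraint 3 (Z < U) on D(Z)={3,5,7} D(U)={1,4,5,6,7}: Z {3,5,7}->{3,5}; U {1,4,5,6,7}->{4,5,6,7}
So after all 3 constraints: D(U) = {4,5,6,7}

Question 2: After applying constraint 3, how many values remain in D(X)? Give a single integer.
Constraint 1 (X < Z) on D(X)={2,3,5,7} D(Z)={2,3,5,7}: X {2,3,5,7}->{2,3,5}; Z {2,3,5,7}->{3,5,7}
Constraint 2 (X != Z) on D(X)={2,3,5} D(Z)={3,5,7}: no change
Constraint 3 (Z < U) on D(Z)={3,5,7} D(U)={1,4,5,6,7}: Z {3,5,7}->{3,5}; U {1,4,5,6,7}->{4,5,6,7}
So after constraint 3: D(X)={2,3,5}, size = 3

Answer: 3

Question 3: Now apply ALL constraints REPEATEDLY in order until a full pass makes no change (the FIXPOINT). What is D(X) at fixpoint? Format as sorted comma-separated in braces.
Answer: {2,3}

Derivation:
pass 0 (initial): D(X)={2,3,5,7}
pass 1: U {1,4,5,6,7}->{4,5,6,7}; X {2,3,5,7}->{2,3,5}; Z {2,3,5,7}->{3,5}
pass 2: X {2,3,5}->{2,3}
pass 3: no change
Fixpoint after 3 passes: D(X) = {2,3}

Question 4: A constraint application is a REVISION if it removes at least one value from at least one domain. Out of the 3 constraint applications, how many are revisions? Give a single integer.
Answer: 2

Derivation:
Constraint 1 (X < Z) on D(X)={2,3,5,7} D(Z)={2,3,5,7}: X {2,3,5,7}->{2,3,5}; Z {2,3,5,7}->{3,5,7} => REVISION
Constraint 2 (X != Z) on D(X)={2,3,5} D(Z)={3,5,7}: no change => not a revision
Constraint 3 (Z < U) on D(Z)={3,5,7} D(U)={1,4,5,6,7}: Z {3,5,7}->{3,5}; U {1,4,5,6,7}->{4,5,6,7} => REVISION
Total revisions = 2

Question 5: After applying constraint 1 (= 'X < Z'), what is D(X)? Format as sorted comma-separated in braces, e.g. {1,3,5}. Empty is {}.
Answer: {2,3,5}

Derivation:
Constraint 1 (X < Z) on D(X)={2,3,5,7} D(Z)={2,3,5,7}: X {2,3,5,7}->{2,3,5}; Z {2,3,5,7}->{3,5,7}
So after constraint 1: D(X) = {2,3,5}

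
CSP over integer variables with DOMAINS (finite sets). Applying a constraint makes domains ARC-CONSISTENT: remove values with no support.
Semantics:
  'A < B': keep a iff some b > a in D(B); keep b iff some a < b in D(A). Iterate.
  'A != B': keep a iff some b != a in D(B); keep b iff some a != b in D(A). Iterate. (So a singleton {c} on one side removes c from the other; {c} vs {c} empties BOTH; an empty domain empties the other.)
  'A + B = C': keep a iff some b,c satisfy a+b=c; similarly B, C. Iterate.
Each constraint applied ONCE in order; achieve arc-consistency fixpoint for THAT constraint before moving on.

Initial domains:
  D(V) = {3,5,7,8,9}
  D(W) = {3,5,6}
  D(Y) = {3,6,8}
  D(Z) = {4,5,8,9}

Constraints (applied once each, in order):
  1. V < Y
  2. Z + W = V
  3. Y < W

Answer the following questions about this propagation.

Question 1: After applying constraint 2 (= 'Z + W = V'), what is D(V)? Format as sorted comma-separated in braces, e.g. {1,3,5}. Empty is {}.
Constraint 1 (V < Y) on D(V)={3,5,7,8,9} D(Y)={3,6,8}: V {3,5,7,8,9}->{3,5,7}; Y {3,6,8}->{6,8}
Constraint 2 (Z + W = V) on D(Z)={4,5,8,9} D(W)={3,5,6} D(V)={3,5,7}: Z {4,5,8,9}->{4}; W {3,5,6}->{3}; V {3,5,7}->{7}
So after constraint 2: D(V) = {7}

Answer: {7}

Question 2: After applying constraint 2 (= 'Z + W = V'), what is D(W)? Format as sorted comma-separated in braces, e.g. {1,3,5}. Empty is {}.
Answer: {3}

Derivation:
Constraint 1 (V < Y) on D(V)={3,5,7,8,9} D(Y)={3,6,8}: V {3,5,7,8,9}->{3,5,7}; Y {3,6,8}->{6,8}
Constraint 2 (Z + W = V) on D(Z)={4,5,8,9} D(W)={3,5,6} D(V)={3,5,7}: Z {4,5,8,9}->{4}; W {3,5,6}->{3}; V {3,5,7}->{7}
So after constraint 2: D(W) = {3}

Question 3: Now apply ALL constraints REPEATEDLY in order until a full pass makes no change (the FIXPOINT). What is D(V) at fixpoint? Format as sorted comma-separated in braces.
Answer: {}

Derivation:
pass 0 (initial): D(V)={3,5,7,8,9}
pass 1: V {3,5,7,8,9}->{7}; W {3,5,6}->{}; Y {3,6,8}->{}; Z {4,5,8,9}->{4}
pass 2: V {7}->{}; Z {4}->{}
pass 3: no change
Fixpoint after 3 passes: D(V) = {}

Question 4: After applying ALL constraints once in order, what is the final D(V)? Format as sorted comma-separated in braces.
Constraint 1 (V < Y) on D(V)={3,5,7,8,9} D(Y)={3,6,8}: V {3,5,7,8,9}->{3,5,7}; Y {3,6,8}->{6,8}
Constraint 2 (Z + W = V) on D(Z)={4,5,8,9} D(W)={3,5,6} D(V)={3,5,7}: Z {4,5,8,9}->{4}; W {3,5,6}->{3}; V {3,5,7}->{7}
Constraint 3 (Y < W) on D(Y)={6,8} D(W)={3}: Y {6,8}->{}; W {3}->{}
So after all 3 constraints: D(V) = {7}

Answer: {7}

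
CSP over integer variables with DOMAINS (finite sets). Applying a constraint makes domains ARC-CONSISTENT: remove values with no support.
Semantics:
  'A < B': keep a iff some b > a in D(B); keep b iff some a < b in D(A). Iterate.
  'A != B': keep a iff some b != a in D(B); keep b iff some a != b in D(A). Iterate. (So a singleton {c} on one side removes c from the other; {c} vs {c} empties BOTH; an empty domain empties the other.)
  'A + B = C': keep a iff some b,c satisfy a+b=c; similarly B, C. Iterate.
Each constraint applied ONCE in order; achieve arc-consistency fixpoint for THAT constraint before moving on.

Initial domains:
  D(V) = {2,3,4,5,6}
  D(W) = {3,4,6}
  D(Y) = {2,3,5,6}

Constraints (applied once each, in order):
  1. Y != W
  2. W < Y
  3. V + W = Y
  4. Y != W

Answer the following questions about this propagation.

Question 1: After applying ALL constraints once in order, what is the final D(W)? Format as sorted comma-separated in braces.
Answer: {3,4}

Derivation:
Constraint 1 (Y != W) on D(Y)={2,3,5,6} D(W)={3,4,6}: no change
Constraint 2 (W < Y) on D(W)={3,4,6} D(Y)={2,3,5,6}: W {3,4,6}->{3,4}; Y {2,3,5,6}->{5,6}
Constraint 3 (V + W = Y) on D(V)={2,3,4,5,6} D(W)={3,4} D(Y)={5,6}: V {2,3,4,5,6}->{2,3}
Constraint 4 (Y != W) on D(Y)={5,6} D(W)={3,4}: no change
So after all 4 constraints: D(W) = {3,4}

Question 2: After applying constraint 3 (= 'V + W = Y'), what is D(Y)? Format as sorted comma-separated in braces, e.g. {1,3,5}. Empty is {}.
Constraint 1 (Y != W) on D(Y)={2,3,5,6} D(W)={3,4,6}: no change
Constraint 2 (W < Y) on D(W)={3,4,6} D(Y)={2,3,5,6}: W {3,4,6}->{3,4}; Y {2,3,5,6}->{5,6}
Constraint 3 (V + W = Y) on D(V)={2,3,4,5,6} D(W)={3,4} D(Y)={5,6}: V {2,3,4,5,6}->{2,3}
So after constraint 3: D(Y) = {5,6}

Answer: {5,6}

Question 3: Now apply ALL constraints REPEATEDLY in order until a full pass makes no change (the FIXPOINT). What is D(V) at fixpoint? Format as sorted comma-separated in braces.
pass 0 (initial): D(V)={2,3,4,5,6}
pass 1: V {2,3,4,5,6}->{2,3}; W {3,4,6}->{3,4}; Y {2,3,5,6}->{5,6}
pass 2: no change
Fixpoint after 2 passes: D(V) = {2,3}

Answer: {2,3}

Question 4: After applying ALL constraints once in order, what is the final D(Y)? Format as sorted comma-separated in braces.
Answer: {5,6}

Derivation:
Constraint 1 (Y != W) on D(Y)={2,3,5,6} D(W)={3,4,6}: no change
Constraint 2 (W < Y) on D(W)={3,4,6} D(Y)={2,3,5,6}: W {3,4,6}->{3,4}; Y {2,3,5,6}->{5,6}
Constraint 3 (V + W = Y) on D(V)={2,3,4,5,6} D(W)={3,4} D(Y)={5,6}: V {2,3,4,5,6}->{2,3}
Constraint 4 (Y != W) on D(Y)={5,6} D(W)={3,4}: no change
So after all 4 constraints: D(Y) = {5,6}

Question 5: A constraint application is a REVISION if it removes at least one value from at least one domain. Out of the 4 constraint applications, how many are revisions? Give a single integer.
Constraint 1 (Y != W) on D(Y)={2,3,5,6} D(W)={3,4,6}: no change => not a revision
Constraint 2 (W < Y) on D(W)={3,4,6} D(Y)={2,3,5,6}: W {3,4,6}->{3,4}; Y {2,3,5,6}->{5,6} => REVISION
Constraint 3 (V + W = Y) on D(V)={2,3,4,5,6} D(W)={3,4} D(Y)={5,6}: V {2,3,4,5,6}->{2,3} => REVISION
Constraint 4 (Y != W) on D(Y)={5,6} D(W)={3,4}: no change => not a revision
Total revisions = 2

Answer: 2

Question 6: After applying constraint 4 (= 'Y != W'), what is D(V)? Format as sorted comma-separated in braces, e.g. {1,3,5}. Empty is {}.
Answer: {2,3}

Derivation:
Constraint 1 (Y != W) on D(Y)={2,3,5,6} D(W)={3,4,6}: no change
Constraint 2 (W < Y) on D(W)={3,4,6} D(Y)={2,3,5,6}: W {3,4,6}->{3,4}; Y {2,3,5,6}->{5,6}
Constraint 3 (V + W = Y) on D(V)={2,3,4,5,6} D(W)={3,4} D(Y)={5,6}: V {2,3,4,5,6}->{2,3}
Constraint 4 (Y != W) on D(Y)={5,6} D(W)={3,4}: no change
So after constraint 4: D(V) = {2,3}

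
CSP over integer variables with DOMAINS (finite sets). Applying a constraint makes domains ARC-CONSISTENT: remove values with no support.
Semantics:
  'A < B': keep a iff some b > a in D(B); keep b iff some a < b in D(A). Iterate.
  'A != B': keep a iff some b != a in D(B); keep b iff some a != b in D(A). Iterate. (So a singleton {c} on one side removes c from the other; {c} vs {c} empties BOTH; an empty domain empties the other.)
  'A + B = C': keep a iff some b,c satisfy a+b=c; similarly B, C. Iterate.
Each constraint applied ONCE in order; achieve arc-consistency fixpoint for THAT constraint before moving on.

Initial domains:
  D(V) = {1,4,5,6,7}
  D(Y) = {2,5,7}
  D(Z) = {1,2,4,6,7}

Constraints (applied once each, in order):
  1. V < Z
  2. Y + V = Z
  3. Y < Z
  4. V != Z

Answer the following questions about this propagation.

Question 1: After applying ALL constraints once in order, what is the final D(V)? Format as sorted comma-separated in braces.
Constraint 1 (V < Z) on D(V)={1,4,5,6,7} D(Z)={1,2,4,6,7}: V {1,4,5,6,7}->{1,4,5,6}; Z {1,2,4,6,7}->{2,4,6,7}
Constraint 2 (Y + V = Z) on D(Y)={2,5,7} D(V)={1,4,5,6} D(Z)={2,4,6,7}: Y {2,5,7}->{2,5}; V {1,4,5,6}->{1,4,5}; Z {2,4,6,7}->{6,7}
Constraint 3 (Y < Z) on D(Y)={2,5} D(Z)={6,7}: no change
Constraint 4 (V != Z) on D(V)={1,4,5} D(Z)={6,7}: no change
So after all 4 constraints: D(V) = {1,4,5}

Answer: {1,4,5}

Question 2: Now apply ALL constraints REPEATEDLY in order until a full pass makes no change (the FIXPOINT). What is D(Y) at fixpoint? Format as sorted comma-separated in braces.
Answer: {2,5}

Derivation:
pass 0 (initial): D(Y)={2,5,7}
pass 1: V {1,4,5,6,7}->{1,4,5}; Y {2,5,7}->{2,5}; Z {1,2,4,6,7}->{6,7}
pass 2: no change
Fixpoint after 2 passes: D(Y) = {2,5}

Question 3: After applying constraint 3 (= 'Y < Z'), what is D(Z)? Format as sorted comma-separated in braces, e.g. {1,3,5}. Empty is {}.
Answer: {6,7}

Derivation:
Constraint 1 (V < Z) on D(V)={1,4,5,6,7} D(Z)={1,2,4,6,7}: V {1,4,5,6,7}->{1,4,5,6}; Z {1,2,4,6,7}->{2,4,6,7}
Constraint 2 (Y + V = Z) on D(Y)={2,5,7} D(V)={1,4,5,6} D(Z)={2,4,6,7}: Y {2,5,7}->{2,5}; V {1,4,5,6}->{1,4,5}; Z {2,4,6,7}->{6,7}
Constraint 3 (Y < Z) on D(Y)={2,5} D(Z)={6,7}: no change
So after constraint 3: D(Z) = {6,7}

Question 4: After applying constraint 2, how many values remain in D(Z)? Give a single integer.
Constraint 1 (V < Z) on D(V)={1,4,5,6,7} D(Z)={1,2,4,6,7}: V {1,4,5,6,7}->{1,4,5,6}; Z {1,2,4,6,7}->{2,4,6,7}
Constraint 2 (Y + V = Z) on D(Y)={2,5,7} D(V)={1,4,5,6} D(Z)={2,4,6,7}: Y {2,5,7}->{2,5}; V {1,4,5,6}->{1,4,5}; Z {2,4,6,7}->{6,7}
So after constraint 2: D(Z)={6,7}, size = 2

Answer: 2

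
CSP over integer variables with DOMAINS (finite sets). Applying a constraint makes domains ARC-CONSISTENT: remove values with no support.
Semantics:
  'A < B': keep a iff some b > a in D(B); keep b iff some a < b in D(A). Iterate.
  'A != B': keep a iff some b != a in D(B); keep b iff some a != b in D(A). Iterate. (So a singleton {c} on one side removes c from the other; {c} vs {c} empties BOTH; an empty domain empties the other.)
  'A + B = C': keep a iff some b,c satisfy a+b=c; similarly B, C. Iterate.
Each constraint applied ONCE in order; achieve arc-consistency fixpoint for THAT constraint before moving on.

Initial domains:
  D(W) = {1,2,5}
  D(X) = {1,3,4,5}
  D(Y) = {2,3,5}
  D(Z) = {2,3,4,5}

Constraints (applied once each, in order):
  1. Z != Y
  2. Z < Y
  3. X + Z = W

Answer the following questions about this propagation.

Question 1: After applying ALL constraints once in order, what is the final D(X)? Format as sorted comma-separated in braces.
Answer: {1,3}

Derivation:
Constraint 1 (Z != Y) on D(Z)={2,3,4,5} D(Y)={2,3,5}: no change
Constraint 2 (Z < Y) on D(Z)={2,3,4,5} D(Y)={2,3,5}: Z {2,3,4,5}->{2,3,4}; Y {2,3,5}->{3,5}
Constraint 3 (X + Z = W) on D(X)={1,3,4,5} D(Z)={2,3,4} D(W)={1,2,5}: X {1,3,4,5}->{1,3}; Z {2,3,4}->{2,4}; W {1,2,5}->{5}
So after all 3 constraints: D(X) = {1,3}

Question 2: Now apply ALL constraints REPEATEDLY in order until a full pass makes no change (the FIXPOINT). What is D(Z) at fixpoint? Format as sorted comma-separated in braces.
Answer: {2,4}

Derivation:
pass 0 (initial): D(Z)={2,3,4,5}
pass 1: W {1,2,5}->{5}; X {1,3,4,5}->{1,3}; Y {2,3,5}->{3,5}; Z {2,3,4,5}->{2,4}
pass 2: no change
Fixpoint after 2 passes: D(Z) = {2,4}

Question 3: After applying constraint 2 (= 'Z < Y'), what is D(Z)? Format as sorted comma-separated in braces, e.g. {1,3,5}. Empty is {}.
Answer: {2,3,4}

Derivation:
Constraint 1 (Z != Y) on D(Z)={2,3,4,5} D(Y)={2,3,5}: no change
Constraint 2 (Z < Y) on D(Z)={2,3,4,5} D(Y)={2,3,5}: Z {2,3,4,5}->{2,3,4}; Y {2,3,5}->{3,5}
So after constraint 2: D(Z) = {2,3,4}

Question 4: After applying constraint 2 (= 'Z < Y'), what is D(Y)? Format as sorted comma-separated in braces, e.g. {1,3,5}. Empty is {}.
Constraint 1 (Z != Y) on D(Z)={2,3,4,5} D(Y)={2,3,5}: no change
Constraint 2 (Z < Y) on D(Z)={2,3,4,5} D(Y)={2,3,5}: Z {2,3,4,5}->{2,3,4}; Y {2,3,5}->{3,5}
So after constraint 2: D(Y) = {3,5}

Answer: {3,5}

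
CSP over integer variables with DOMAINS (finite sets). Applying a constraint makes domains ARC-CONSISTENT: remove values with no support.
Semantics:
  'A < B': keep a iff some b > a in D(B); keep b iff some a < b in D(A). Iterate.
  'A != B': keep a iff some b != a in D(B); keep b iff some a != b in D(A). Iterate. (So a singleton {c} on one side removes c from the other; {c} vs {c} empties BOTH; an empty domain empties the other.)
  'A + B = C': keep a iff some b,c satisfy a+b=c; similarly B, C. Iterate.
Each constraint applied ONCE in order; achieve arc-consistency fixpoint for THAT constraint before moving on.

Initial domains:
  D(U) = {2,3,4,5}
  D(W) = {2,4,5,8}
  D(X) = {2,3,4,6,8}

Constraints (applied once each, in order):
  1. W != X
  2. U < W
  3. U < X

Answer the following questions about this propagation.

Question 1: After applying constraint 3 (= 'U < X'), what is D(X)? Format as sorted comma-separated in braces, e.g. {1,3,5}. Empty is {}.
Answer: {3,4,6,8}

Derivation:
Constraint 1 (W != X) on D(W)={2,4,5,8} D(X)={2,3,4,6,8}: no change
Constraint 2 (U < W) on D(U)={2,3,4,5} D(W)={2,4,5,8}: W {2,4,5,8}->{4,5,8}
Constraint 3 (U < X) on D(U)={2,3,4,5} D(X)={2,3,4,6,8}: X {2,3,4,6,8}->{3,4,6,8}
So after constraint 3: D(X) = {3,4,6,8}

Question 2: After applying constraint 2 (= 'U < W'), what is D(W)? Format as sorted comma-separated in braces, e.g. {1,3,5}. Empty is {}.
Constraint 1 (W != X) on D(W)={2,4,5,8} D(X)={2,3,4,6,8}: no change
Constraint 2 (U < W) on D(U)={2,3,4,5} D(W)={2,4,5,8}: W {2,4,5,8}->{4,5,8}
So after constraint 2: D(W) = {4,5,8}

Answer: {4,5,8}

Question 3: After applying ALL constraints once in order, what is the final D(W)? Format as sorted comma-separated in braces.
Constraint 1 (W != X) on D(W)={2,4,5,8} D(X)={2,3,4,6,8}: no change
Constraint 2 (U < W) on D(U)={2,3,4,5} D(W)={2,4,5,8}: W {2,4,5,8}->{4,5,8}
Constraint 3 (U < X) on D(U)={2,3,4,5} D(X)={2,3,4,6,8}: X {2,3,4,6,8}->{3,4,6,8}
So after all 3 constraints: D(W) = {4,5,8}

Answer: {4,5,8}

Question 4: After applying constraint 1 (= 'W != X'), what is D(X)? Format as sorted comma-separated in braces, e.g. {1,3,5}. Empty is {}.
Constraint 1 (W != X) on D(W)={2,4,5,8} D(X)={2,3,4,6,8}: no change
So after constraint 1: D(X) = {2,3,4,6,8}

Answer: {2,3,4,6,8}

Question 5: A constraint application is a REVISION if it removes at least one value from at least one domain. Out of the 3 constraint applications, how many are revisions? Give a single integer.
Constraint 1 (W != X) on D(W)={2,4,5,8} D(X)={2,3,4,6,8}: no change => not a revision
Constraint 2 (U < W) on D(U)={2,3,4,5} D(W)={2,4,5,8}: W {2,4,5,8}->{4,5,8} => REVISION
Constraint 3 (U < X) on D(U)={2,3,4,5} D(X)={2,3,4,6,8}: X {2,3,4,6,8}->{3,4,6,8} => REVISION
Total revisions = 2

Answer: 2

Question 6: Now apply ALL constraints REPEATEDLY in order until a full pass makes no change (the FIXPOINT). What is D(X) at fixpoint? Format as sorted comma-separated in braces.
pass 0 (initial): D(X)={2,3,4,6,8}
pass 1: W {2,4,5,8}->{4,5,8}; X {2,3,4,6,8}->{3,4,6,8}
pass 2: no change
Fixpoint after 2 passes: D(X) = {3,4,6,8}

Answer: {3,4,6,8}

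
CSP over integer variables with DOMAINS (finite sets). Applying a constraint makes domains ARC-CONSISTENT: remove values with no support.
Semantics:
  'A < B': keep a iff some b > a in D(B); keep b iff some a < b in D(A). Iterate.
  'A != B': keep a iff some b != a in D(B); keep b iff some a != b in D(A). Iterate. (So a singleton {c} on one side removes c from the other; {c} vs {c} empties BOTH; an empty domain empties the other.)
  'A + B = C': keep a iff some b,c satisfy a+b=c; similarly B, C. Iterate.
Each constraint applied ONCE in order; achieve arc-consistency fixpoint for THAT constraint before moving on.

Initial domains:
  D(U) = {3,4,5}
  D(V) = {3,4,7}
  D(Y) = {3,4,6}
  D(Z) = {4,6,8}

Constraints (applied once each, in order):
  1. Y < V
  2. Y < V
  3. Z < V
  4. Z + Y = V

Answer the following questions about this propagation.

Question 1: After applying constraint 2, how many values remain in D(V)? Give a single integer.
Constraint 1 (Y < V) on D(Y)={3,4,6} D(V)={3,4,7}: V {3,4,7}->{4,7}
Constraint 2 (Y < V) on D(Y)={3,4,6} D(V)={4,7}: no change
So after constraint 2: D(V)={4,7}, size = 2

Answer: 2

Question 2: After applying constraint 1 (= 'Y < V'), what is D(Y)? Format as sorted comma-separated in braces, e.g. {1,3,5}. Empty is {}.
Constraint 1 (Y < V) on D(Y)={3,4,6} D(V)={3,4,7}: V {3,4,7}->{4,7}
So after constraint 1: D(Y) = {3,4,6}

Answer: {3,4,6}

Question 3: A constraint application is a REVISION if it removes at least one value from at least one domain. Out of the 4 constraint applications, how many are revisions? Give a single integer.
Answer: 3

Derivation:
Constraint 1 (Y < V) on D(Y)={3,4,6} D(V)={3,4,7}: V {3,4,7}->{4,7} => REVISION
Constraint 2 (Y < V) on D(Y)={3,4,6} D(V)={4,7}: no change => not a revision
Constraint 3 (Z < V) on D(Z)={4,6,8} D(V)={4,7}: Z {4,6,8}->{4,6}; V {4,7}->{7} => REVISION
Constraint 4 (Z + Y = V) on D(Z)={4,6} D(Y)={3,4,6} D(V)={7}: Z {4,6}->{4}; Y {3,4,6}->{3} => REVISION
Total revisions = 3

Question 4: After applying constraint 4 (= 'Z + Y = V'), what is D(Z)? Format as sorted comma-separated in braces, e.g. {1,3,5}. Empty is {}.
Constraint 1 (Y < V) on D(Y)={3,4,6} D(V)={3,4,7}: V {3,4,7}->{4,7}
Constraint 2 (Y < V) on D(Y)={3,4,6} D(V)={4,7}: no change
Constraint 3 (Z < V) on D(Z)={4,6,8} D(V)={4,7}: Z {4,6,8}->{4,6}; V {4,7}->{7}
Constraint 4 (Z + Y = V) on D(Z)={4,6} D(Y)={3,4,6} D(V)={7}: Z {4,6}->{4}; Y {3,4,6}->{3}
So after constraint 4: D(Z) = {4}

Answer: {4}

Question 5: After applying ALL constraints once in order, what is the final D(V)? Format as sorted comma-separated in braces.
Answer: {7}

Derivation:
Constraint 1 (Y < V) on D(Y)={3,4,6} D(V)={3,4,7}: V {3,4,7}->{4,7}
Constraint 2 (Y < V) on D(Y)={3,4,6} D(V)={4,7}: no change
Constraint 3 (Z < V) on D(Z)={4,6,8} D(V)={4,7}: Z {4,6,8}->{4,6}; V {4,7}->{7}
Constraint 4 (Z + Y = V) on D(Z)={4,6} D(Y)={3,4,6} D(V)={7}: Z {4,6}->{4}; Y {3,4,6}->{3}
So after all 4 constraints: D(V) = {7}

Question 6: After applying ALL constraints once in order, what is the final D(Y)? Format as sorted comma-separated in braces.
Constraint 1 (Y < V) on D(Y)={3,4,6} D(V)={3,4,7}: V {3,4,7}->{4,7}
Constraint 2 (Y < V) on D(Y)={3,4,6} D(V)={4,7}: no change
Constraint 3 (Z < V) on D(Z)={4,6,8} D(V)={4,7}: Z {4,6,8}->{4,6}; V {4,7}->{7}
Constraint 4 (Z + Y = V) on D(Z)={4,6} D(Y)={3,4,6} D(V)={7}: Z {4,6}->{4}; Y {3,4,6}->{3}
So after all 4 constraints: D(Y) = {3}

Answer: {3}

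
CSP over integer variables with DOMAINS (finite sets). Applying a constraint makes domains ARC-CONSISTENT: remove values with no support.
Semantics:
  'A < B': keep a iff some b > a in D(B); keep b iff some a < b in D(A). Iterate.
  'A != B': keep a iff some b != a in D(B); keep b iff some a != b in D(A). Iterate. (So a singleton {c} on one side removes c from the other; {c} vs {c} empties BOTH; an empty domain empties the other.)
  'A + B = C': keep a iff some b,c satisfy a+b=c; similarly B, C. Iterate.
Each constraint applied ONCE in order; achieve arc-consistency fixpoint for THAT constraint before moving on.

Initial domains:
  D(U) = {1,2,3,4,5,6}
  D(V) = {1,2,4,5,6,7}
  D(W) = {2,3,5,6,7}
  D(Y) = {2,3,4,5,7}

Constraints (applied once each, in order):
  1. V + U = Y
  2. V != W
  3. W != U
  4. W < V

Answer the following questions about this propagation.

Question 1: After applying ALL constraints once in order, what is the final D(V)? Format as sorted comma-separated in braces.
Answer: {4,5,6}

Derivation:
Constraint 1 (V + U = Y) on D(V)={1,2,4,5,6,7} D(U)={1,2,3,4,5,6} D(Y)={2,3,4,5,7}: V {1,2,4,5,6,7}->{1,2,4,5,6}
Constraint 2 (V != W) on D(V)={1,2,4,5,6} D(W)={2,3,5,6,7}: no change
Constraint 3 (W != U) on D(W)={2,3,5,6,7} D(U)={1,2,3,4,5,6}: no change
Constraint 4 (W < V) on D(W)={2,3,5,6,7} D(V)={1,2,4,5,6}: W {2,3,5,6,7}->{2,3,5}; V {1,2,4,5,6}->{4,5,6}
So after all 4 constraints: D(V) = {4,5,6}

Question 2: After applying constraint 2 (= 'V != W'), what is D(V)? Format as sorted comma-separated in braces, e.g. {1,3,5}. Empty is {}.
Answer: {1,2,4,5,6}

Derivation:
Constraint 1 (V + U = Y) on D(V)={1,2,4,5,6,7} D(U)={1,2,3,4,5,6} D(Y)={2,3,4,5,7}: V {1,2,4,5,6,7}->{1,2,4,5,6}
Constraint 2 (V != W) on D(V)={1,2,4,5,6} D(W)={2,3,5,6,7}: no change
So after constraint 2: D(V) = {1,2,4,5,6}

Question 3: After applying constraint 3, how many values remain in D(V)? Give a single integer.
Answer: 5

Derivation:
Constraint 1 (V + U = Y) on D(V)={1,2,4,5,6,7} D(U)={1,2,3,4,5,6} D(Y)={2,3,4,5,7}: V {1,2,4,5,6,7}->{1,2,4,5,6}
Constraint 2 (V != W) on D(V)={1,2,4,5,6} D(W)={2,3,5,6,7}: no change
Constraint 3 (W != U) on D(W)={2,3,5,6,7} D(U)={1,2,3,4,5,6}: no change
So after constraint 3: D(V)={1,2,4,5,6}, size = 5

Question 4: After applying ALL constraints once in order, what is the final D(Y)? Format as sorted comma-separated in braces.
Constraint 1 (V + U = Y) on D(V)={1,2,4,5,6,7} D(U)={1,2,3,4,5,6} D(Y)={2,3,4,5,7}: V {1,2,4,5,6,7}->{1,2,4,5,6}
Constraint 2 (V != W) on D(V)={1,2,4,5,6} D(W)={2,3,5,6,7}: no change
Constraint 3 (W != U) on D(W)={2,3,5,6,7} D(U)={1,2,3,4,5,6}: no change
Constraint 4 (W < V) on D(W)={2,3,5,6,7} D(V)={1,2,4,5,6}: W {2,3,5,6,7}->{2,3,5}; V {1,2,4,5,6}->{4,5,6}
So after all 4 constraints: D(Y) = {2,3,4,5,7}

Answer: {2,3,4,5,7}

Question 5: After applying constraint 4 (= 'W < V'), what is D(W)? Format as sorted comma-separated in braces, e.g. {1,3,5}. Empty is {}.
Constraint 1 (V + U = Y) on D(V)={1,2,4,5,6,7} D(U)={1,2,3,4,5,6} D(Y)={2,3,4,5,7}: V {1,2,4,5,6,7}->{1,2,4,5,6}
Constraint 2 (V != W) on D(V)={1,2,4,5,6} D(W)={2,3,5,6,7}: no change
Constraint 3 (W != U) on D(W)={2,3,5,6,7} D(U)={1,2,3,4,5,6}: no change
Constraint 4 (W < V) on D(W)={2,3,5,6,7} D(V)={1,2,4,5,6}: W {2,3,5,6,7}->{2,3,5}; V {1,2,4,5,6}->{4,5,6}
So after constraint 4: D(W) = {2,3,5}

Answer: {2,3,5}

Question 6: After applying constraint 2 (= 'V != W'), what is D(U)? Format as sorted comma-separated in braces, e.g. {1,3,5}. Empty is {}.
Answer: {1,2,3,4,5,6}

Derivation:
Constraint 1 (V + U = Y) on D(V)={1,2,4,5,6,7} D(U)={1,2,3,4,5,6} D(Y)={2,3,4,5,7}: V {1,2,4,5,6,7}->{1,2,4,5,6}
Constraint 2 (V != W) on D(V)={1,2,4,5,6} D(W)={2,3,5,6,7}: no change
So after constraint 2: D(U) = {1,2,3,4,5,6}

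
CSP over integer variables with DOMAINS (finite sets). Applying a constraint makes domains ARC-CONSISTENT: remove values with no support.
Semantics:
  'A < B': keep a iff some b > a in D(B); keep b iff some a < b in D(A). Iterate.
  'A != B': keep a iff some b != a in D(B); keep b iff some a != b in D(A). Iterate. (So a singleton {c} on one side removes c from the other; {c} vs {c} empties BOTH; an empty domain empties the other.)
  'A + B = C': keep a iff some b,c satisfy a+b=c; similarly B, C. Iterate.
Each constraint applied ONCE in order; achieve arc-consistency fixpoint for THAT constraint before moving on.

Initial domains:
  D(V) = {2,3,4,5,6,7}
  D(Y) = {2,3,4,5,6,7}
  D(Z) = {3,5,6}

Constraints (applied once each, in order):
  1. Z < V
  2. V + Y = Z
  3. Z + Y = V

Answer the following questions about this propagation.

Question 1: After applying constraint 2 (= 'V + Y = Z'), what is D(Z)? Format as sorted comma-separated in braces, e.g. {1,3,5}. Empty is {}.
Constraint 1 (Z < V) on D(Z)={3,5,6} D(V)={2,3,4,5,6,7}: V {2,3,4,5,6,7}->{4,5,6,7}
Constraint 2 (V + Y = Z) on D(V)={4,5,6,7} D(Y)={2,3,4,5,6,7} D(Z)={3,5,6}: V {4,5,6,7}->{4}; Y {2,3,4,5,6,7}->{2}; Z {3,5,6}->{6}
So after constraint 2: D(Z) = {6}

Answer: {6}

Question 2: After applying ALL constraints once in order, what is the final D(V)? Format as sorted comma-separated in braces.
Constraint 1 (Z < V) on D(Z)={3,5,6} D(V)={2,3,4,5,6,7}: V {2,3,4,5,6,7}->{4,5,6,7}
Constraint 2 (V + Y = Z) on D(V)={4,5,6,7} D(Y)={2,3,4,5,6,7} D(Z)={3,5,6}: V {4,5,6,7}->{4}; Y {2,3,4,5,6,7}->{2}; Z {3,5,6}->{6}
Constraint 3 (Z + Y = V) on D(Z)={6} D(Y)={2} D(V)={4}: Z {6}->{}; Y {2}->{}; V {4}->{}
So after all 3 constraints: D(V) = {}

Answer: {}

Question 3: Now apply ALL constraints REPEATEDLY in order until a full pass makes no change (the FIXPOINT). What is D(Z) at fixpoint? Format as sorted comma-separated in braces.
Answer: {}

Derivation:
pass 0 (initial): D(Z)={3,5,6}
pass 1: V {2,3,4,5,6,7}->{}; Y {2,3,4,5,6,7}->{}; Z {3,5,6}->{}
pass 2: no change
Fixpoint after 2 passes: D(Z) = {}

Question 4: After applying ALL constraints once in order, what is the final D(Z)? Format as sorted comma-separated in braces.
Answer: {}

Derivation:
Constraint 1 (Z < V) on D(Z)={3,5,6} D(V)={2,3,4,5,6,7}: V {2,3,4,5,6,7}->{4,5,6,7}
Constraint 2 (V + Y = Z) on D(V)={4,5,6,7} D(Y)={2,3,4,5,6,7} D(Z)={3,5,6}: V {4,5,6,7}->{4}; Y {2,3,4,5,6,7}->{2}; Z {3,5,6}->{6}
Constraint 3 (Z + Y = V) on D(Z)={6} D(Y)={2} D(V)={4}: Z {6}->{}; Y {2}->{}; V {4}->{}
So after all 3 constraints: D(Z) = {}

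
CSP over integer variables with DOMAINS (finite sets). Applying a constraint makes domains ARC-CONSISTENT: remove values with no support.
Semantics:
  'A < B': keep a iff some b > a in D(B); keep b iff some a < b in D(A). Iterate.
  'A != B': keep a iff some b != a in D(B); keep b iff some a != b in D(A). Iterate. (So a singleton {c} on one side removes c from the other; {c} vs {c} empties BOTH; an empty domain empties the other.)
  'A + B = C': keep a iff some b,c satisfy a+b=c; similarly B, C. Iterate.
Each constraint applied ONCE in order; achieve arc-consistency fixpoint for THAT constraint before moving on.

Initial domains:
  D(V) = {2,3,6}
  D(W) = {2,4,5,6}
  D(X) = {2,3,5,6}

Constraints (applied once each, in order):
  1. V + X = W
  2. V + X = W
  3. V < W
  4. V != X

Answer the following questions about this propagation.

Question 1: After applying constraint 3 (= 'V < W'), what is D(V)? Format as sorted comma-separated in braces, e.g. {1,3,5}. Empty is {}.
Answer: {2,3}

Derivation:
Constraint 1 (V + X = W) on D(V)={2,3,6} D(X)={2,3,5,6} D(W)={2,4,5,6}: V {2,3,6}->{2,3}; X {2,3,5,6}->{2,3}; W {2,4,5,6}->{4,5,6}
Constraint 2 (V + X = W) on D(V)={2,3} D(X)={2,3} D(W)={4,5,6}: no change
Constraint 3 (V < W) on D(V)={2,3} D(W)={4,5,6}: no change
So after constraint 3: D(V) = {2,3}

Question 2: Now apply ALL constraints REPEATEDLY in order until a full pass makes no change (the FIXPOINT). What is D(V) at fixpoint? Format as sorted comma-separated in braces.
pass 0 (initial): D(V)={2,3,6}
pass 1: V {2,3,6}->{2,3}; W {2,4,5,6}->{4,5,6}; X {2,3,5,6}->{2,3}
pass 2: no change
Fixpoint after 2 passes: D(V) = {2,3}

Answer: {2,3}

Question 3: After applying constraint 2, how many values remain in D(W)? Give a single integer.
Constraint 1 (V + X = W) on D(V)={2,3,6} D(X)={2,3,5,6} D(W)={2,4,5,6}: V {2,3,6}->{2,3}; X {2,3,5,6}->{2,3}; W {2,4,5,6}->{4,5,6}
Constraint 2 (V + X = W) on D(V)={2,3} D(X)={2,3} D(W)={4,5,6}: no change
So after constraint 2: D(W)={4,5,6}, size = 3

Answer: 3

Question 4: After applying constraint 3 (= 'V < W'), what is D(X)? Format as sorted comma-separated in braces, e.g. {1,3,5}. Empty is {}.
Constraint 1 (V + X = W) on D(V)={2,3,6} D(X)={2,3,5,6} D(W)={2,4,5,6}: V {2,3,6}->{2,3}; X {2,3,5,6}->{2,3}; W {2,4,5,6}->{4,5,6}
Constraint 2 (V + X = W) on D(V)={2,3} D(X)={2,3} D(W)={4,5,6}: no change
Constraint 3 (V < W) on D(V)={2,3} D(W)={4,5,6}: no change
So after constraint 3: D(X) = {2,3}

Answer: {2,3}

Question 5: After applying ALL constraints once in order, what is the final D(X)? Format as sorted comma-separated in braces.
Answer: {2,3}

Derivation:
Constraint 1 (V + X = W) on D(V)={2,3,6} D(X)={2,3,5,6} D(W)={2,4,5,6}: V {2,3,6}->{2,3}; X {2,3,5,6}->{2,3}; W {2,4,5,6}->{4,5,6}
Constraint 2 (V + X = W) on D(V)={2,3} D(X)={2,3} D(W)={4,5,6}: no change
Constraint 3 (V < W) on D(V)={2,3} D(W)={4,5,6}: no change
Constraint 4 (V != X) on D(V)={2,3} D(X)={2,3}: no change
So after all 4 constraints: D(X) = {2,3}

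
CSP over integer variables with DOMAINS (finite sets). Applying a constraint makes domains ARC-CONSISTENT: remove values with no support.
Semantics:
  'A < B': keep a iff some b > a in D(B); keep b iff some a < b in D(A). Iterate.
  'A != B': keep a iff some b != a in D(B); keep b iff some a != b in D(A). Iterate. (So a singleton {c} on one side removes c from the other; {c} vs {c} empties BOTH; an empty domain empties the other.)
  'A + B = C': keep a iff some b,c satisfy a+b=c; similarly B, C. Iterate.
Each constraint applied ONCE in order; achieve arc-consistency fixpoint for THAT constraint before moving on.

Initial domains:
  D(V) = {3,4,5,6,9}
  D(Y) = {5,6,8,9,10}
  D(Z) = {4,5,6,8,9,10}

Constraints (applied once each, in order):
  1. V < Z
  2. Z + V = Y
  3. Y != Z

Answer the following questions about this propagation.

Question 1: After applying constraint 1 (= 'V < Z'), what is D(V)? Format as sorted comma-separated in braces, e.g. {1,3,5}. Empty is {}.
Answer: {3,4,5,6,9}

Derivation:
Constraint 1 (V < Z) on D(V)={3,4,5,6,9} D(Z)={4,5,6,8,9,10}: no change
So after constraint 1: D(V) = {3,4,5,6,9}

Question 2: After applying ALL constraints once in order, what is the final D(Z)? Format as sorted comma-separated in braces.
Constraint 1 (V < Z) on D(V)={3,4,5,6,9} D(Z)={4,5,6,8,9,10}: no change
Constraint 2 (Z + V = Y) on D(Z)={4,5,6,8,9,10} D(V)={3,4,5,6,9} D(Y)={5,6,8,9,10}: Z {4,5,6,8,9,10}->{4,5,6}; V {3,4,5,6,9}->{3,4,5,6}; Y {5,6,8,9,10}->{8,9,10}
Constraint 3 (Y != Z) on D(Y)={8,9,10} D(Z)={4,5,6}: no change
So after all 3 constraints: D(Z) = {4,5,6}

Answer: {4,5,6}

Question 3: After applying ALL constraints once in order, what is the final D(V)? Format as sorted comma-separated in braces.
Constraint 1 (V < Z) on D(V)={3,4,5,6,9} D(Z)={4,5,6,8,9,10}: no change
Constraint 2 (Z + V = Y) on D(Z)={4,5,6,8,9,10} D(V)={3,4,5,6,9} D(Y)={5,6,8,9,10}: Z {4,5,6,8,9,10}->{4,5,6}; V {3,4,5,6,9}->{3,4,5,6}; Y {5,6,8,9,10}->{8,9,10}
Constraint 3 (Y != Z) on D(Y)={8,9,10} D(Z)={4,5,6}: no change
So after all 3 constraints: D(V) = {3,4,5,6}

Answer: {3,4,5,6}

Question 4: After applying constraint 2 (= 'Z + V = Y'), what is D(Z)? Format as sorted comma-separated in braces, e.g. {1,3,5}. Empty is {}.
Constraint 1 (V < Z) on D(V)={3,4,5,6,9} D(Z)={4,5,6,8,9,10}: no change
Constraint 2 (Z + V = Y) on D(Z)={4,5,6,8,9,10} D(V)={3,4,5,6,9} D(Y)={5,6,8,9,10}: Z {4,5,6,8,9,10}->{4,5,6}; V {3,4,5,6,9}->{3,4,5,6}; Y {5,6,8,9,10}->{8,9,10}
So after constraint 2: D(Z) = {4,5,6}

Answer: {4,5,6}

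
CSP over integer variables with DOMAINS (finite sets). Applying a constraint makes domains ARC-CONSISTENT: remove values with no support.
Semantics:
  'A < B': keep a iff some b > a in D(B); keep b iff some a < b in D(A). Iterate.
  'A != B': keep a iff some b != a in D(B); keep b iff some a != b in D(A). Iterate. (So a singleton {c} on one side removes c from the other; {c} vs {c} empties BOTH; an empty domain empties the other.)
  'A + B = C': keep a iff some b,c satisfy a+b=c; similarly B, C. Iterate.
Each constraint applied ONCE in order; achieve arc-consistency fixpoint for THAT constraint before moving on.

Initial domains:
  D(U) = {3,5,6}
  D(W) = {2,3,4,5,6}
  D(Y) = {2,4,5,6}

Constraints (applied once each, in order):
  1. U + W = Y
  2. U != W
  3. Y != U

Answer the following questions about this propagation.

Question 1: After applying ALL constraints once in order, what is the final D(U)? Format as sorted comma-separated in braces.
Constraint 1 (U + W = Y) on D(U)={3,5,6} D(W)={2,3,4,5,6} D(Y)={2,4,5,6}: U {3,5,6}->{3}; W {2,3,4,5,6}->{2,3}; Y {2,4,5,6}->{5,6}
Constraint 2 (U != W) on D(U)={3} D(W)={2,3}: W {2,3}->{2}
Constraint 3 (Y != U) on D(Y)={5,6} D(U)={3}: no change
So after all 3 constraints: D(U) = {3}

Answer: {3}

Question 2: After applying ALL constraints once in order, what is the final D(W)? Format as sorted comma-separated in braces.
Answer: {2}

Derivation:
Constraint 1 (U + W = Y) on D(U)={3,5,6} D(W)={2,3,4,5,6} D(Y)={2,4,5,6}: U {3,5,6}->{3}; W {2,3,4,5,6}->{2,3}; Y {2,4,5,6}->{5,6}
Constraint 2 (U != W) on D(U)={3} D(W)={2,3}: W {2,3}->{2}
Constraint 3 (Y != U) on D(Y)={5,6} D(U)={3}: no change
So after all 3 constraints: D(W) = {2}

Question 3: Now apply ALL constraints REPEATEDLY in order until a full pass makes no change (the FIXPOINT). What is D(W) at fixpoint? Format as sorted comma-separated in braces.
Answer: {2}

Derivation:
pass 0 (initial): D(W)={2,3,4,5,6}
pass 1: U {3,5,6}->{3}; W {2,3,4,5,6}->{2}; Y {2,4,5,6}->{5,6}
pass 2: Y {5,6}->{5}
pass 3: no change
Fixpoint after 3 passes: D(W) = {2}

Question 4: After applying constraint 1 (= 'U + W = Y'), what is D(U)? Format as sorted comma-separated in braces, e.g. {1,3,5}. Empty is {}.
Constraint 1 (U + W = Y) on D(U)={3,5,6} D(W)={2,3,4,5,6} D(Y)={2,4,5,6}: U {3,5,6}->{3}; W {2,3,4,5,6}->{2,3}; Y {2,4,5,6}->{5,6}
So after constraint 1: D(U) = {3}

Answer: {3}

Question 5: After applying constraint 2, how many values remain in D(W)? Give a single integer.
Answer: 1

Derivation:
Constraint 1 (U + W = Y) on D(U)={3,5,6} D(W)={2,3,4,5,6} D(Y)={2,4,5,6}: U {3,5,6}->{3}; W {2,3,4,5,6}->{2,3}; Y {2,4,5,6}->{5,6}
Constraint 2 (U != W) on D(U)={3} D(W)={2,3}: W {2,3}->{2}
So after constraint 2: D(W)={2}, size = 1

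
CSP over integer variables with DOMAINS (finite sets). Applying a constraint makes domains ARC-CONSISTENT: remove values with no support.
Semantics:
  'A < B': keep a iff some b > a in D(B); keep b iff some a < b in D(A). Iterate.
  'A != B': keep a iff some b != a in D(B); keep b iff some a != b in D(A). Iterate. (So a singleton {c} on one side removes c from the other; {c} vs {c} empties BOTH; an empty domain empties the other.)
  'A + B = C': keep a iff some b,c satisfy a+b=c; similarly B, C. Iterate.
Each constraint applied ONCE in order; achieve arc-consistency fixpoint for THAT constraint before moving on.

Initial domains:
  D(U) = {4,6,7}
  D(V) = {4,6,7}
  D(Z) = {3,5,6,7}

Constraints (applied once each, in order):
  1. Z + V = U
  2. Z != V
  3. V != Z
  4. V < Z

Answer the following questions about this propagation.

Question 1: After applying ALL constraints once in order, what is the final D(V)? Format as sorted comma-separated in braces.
Answer: {}

Derivation:
Constraint 1 (Z + V = U) on D(Z)={3,5,6,7} D(V)={4,6,7} D(U)={4,6,7}: Z {3,5,6,7}->{3}; V {4,6,7}->{4}; U {4,6,7}->{7}
Constraint 2 (Z != V) on D(Z)={3} D(V)={4}: no change
Constraint 3 (V != Z) on D(V)={4} D(Z)={3}: no change
Constraint 4 (V < Z) on D(V)={4} D(Z)={3}: V {4}->{}; Z {3}->{}
So after all 4 constraints: D(V) = {}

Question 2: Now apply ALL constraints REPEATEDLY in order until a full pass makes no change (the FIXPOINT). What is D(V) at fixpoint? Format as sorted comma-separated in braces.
pass 0 (initial): D(V)={4,6,7}
pass 1: U {4,6,7}->{7}; V {4,6,7}->{}; Z {3,5,6,7}->{}
pass 2: U {7}->{}
pass 3: no change
Fixpoint after 3 passes: D(V) = {}

Answer: {}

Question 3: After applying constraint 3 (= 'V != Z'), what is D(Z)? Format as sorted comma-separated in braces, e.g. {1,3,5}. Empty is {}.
Constraint 1 (Z + V = U) on D(Z)={3,5,6,7} D(V)={4,6,7} D(U)={4,6,7}: Z {3,5,6,7}->{3}; V {4,6,7}->{4}; U {4,6,7}->{7}
Constraint 2 (Z != V) on D(Z)={3} D(V)={4}: no change
Constraint 3 (V != Z) on D(V)={4} D(Z)={3}: no change
So after constraint 3: D(Z) = {3}

Answer: {3}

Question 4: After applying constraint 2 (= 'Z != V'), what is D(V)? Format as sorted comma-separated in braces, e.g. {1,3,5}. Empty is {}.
Constraint 1 (Z + V = U) on D(Z)={3,5,6,7} D(V)={4,6,7} D(U)={4,6,7}: Z {3,5,6,7}->{3}; V {4,6,7}->{4}; U {4,6,7}->{7}
Constraint 2 (Z != V) on D(Z)={3} D(V)={4}: no change
So after constraint 2: D(V) = {4}

Answer: {4}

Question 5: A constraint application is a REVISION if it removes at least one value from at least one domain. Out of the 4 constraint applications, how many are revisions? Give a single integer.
Answer: 2

Derivation:
Constraint 1 (Z + V = U) on D(Z)={3,5,6,7} D(V)={4,6,7} D(U)={4,6,7}: Z {3,5,6,7}->{3}; V {4,6,7}->{4}; U {4,6,7}->{7} => REVISION
Constraint 2 (Z != V) on D(Z)={3} D(V)={4}: no change => not a revision
Constraint 3 (V != Z) on D(V)={4} D(Z)={3}: no change => not a revision
Constraint 4 (V < Z) on D(V)={4} D(Z)={3}: V {4}->{}; Z {3}->{} => REVISION
Total revisions = 2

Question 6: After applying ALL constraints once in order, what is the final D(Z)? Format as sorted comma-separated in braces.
Constraint 1 (Z + V = U) on D(Z)={3,5,6,7} D(V)={4,6,7} D(U)={4,6,7}: Z {3,5,6,7}->{3}; V {4,6,7}->{4}; U {4,6,7}->{7}
Constraint 2 (Z != V) on D(Z)={3} D(V)={4}: no change
Constraint 3 (V != Z) on D(V)={4} D(Z)={3}: no change
Constraint 4 (V < Z) on D(V)={4} D(Z)={3}: V {4}->{}; Z {3}->{}
So after all 4 constraints: D(Z) = {}

Answer: {}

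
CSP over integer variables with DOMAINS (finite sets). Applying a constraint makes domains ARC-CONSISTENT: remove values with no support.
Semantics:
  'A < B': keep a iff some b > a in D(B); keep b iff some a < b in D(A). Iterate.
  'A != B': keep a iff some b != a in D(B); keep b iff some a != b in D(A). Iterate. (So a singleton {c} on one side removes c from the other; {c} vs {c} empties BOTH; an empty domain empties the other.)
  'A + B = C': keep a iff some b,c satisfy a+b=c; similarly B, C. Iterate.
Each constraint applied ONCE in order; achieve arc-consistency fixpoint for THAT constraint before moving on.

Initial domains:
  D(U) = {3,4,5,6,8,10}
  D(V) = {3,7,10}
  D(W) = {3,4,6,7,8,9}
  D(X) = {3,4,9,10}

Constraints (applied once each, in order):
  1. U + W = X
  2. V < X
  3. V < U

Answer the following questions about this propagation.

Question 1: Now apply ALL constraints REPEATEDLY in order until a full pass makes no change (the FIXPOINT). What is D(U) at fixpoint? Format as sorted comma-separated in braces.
pass 0 (initial): D(U)={3,4,5,6,8,10}
pass 1: U {3,4,5,6,8,10}->{4,5,6}; V {3,7,10}->{3}; W {3,4,6,7,8,9}->{3,4,6,7}; X {3,4,9,10}->{9,10}
pass 2: W {3,4,6,7}->{3,4,6}
pass 3: no change
Fixpoint after 3 passes: D(U) = {4,5,6}

Answer: {4,5,6}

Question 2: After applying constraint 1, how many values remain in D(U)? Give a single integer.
Answer: 4

Derivation:
Constraint 1 (U + W = X) on D(U)={3,4,5,6,8,10} D(W)={3,4,6,7,8,9} D(X)={3,4,9,10}: U {3,4,5,6,8,10}->{3,4,5,6}; W {3,4,6,7,8,9}->{3,4,6,7}; X {3,4,9,10}->{9,10}
So after constraint 1: D(U)={3,4,5,6}, size = 4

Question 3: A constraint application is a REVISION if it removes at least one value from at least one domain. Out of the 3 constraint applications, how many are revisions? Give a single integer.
Constraint 1 (U + W = X) on D(U)={3,4,5,6,8,10} D(W)={3,4,6,7,8,9} D(X)={3,4,9,10}: U {3,4,5,6,8,10}->{3,4,5,6}; W {3,4,6,7,8,9}->{3,4,6,7}; X {3,4,9,10}->{9,10} => REVISION
Constraint 2 (V < X) on D(V)={3,7,10} D(X)={9,10}: V {3,7,10}->{3,7} => REVISION
Constraint 3 (V < U) on D(V)={3,7} D(U)={3,4,5,6}: V {3,7}->{3}; U {3,4,5,6}->{4,5,6} => REVISION
Total revisions = 3

Answer: 3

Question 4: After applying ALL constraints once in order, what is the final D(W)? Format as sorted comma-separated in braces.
Constraint 1 (U + W = X) on D(U)={3,4,5,6,8,10} D(W)={3,4,6,7,8,9} D(X)={3,4,9,10}: U {3,4,5,6,8,10}->{3,4,5,6}; W {3,4,6,7,8,9}->{3,4,6,7}; X {3,4,9,10}->{9,10}
Constraint 2 (V < X) on D(V)={3,7,10} D(X)={9,10}: V {3,7,10}->{3,7}
Constraint 3 (V < U) on D(V)={3,7} D(U)={3,4,5,6}: V {3,7}->{3}; U {3,4,5,6}->{4,5,6}
So after all 3 constraints: D(W) = {3,4,6,7}

Answer: {3,4,6,7}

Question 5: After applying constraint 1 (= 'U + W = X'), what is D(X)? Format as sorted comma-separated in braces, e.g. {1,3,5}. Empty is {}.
Answer: {9,10}

Derivation:
Constraint 1 (U + W = X) on D(U)={3,4,5,6,8,10} D(W)={3,4,6,7,8,9} D(X)={3,4,9,10}: U {3,4,5,6,8,10}->{3,4,5,6}; W {3,4,6,7,8,9}->{3,4,6,7}; X {3,4,9,10}->{9,10}
So after constraint 1: D(X) = {9,10}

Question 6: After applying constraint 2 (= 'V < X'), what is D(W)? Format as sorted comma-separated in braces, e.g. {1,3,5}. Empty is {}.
Constraint 1 (U + W = X) on D(U)={3,4,5,6,8,10} D(W)={3,4,6,7,8,9} D(X)={3,4,9,10}: U {3,4,5,6,8,10}->{3,4,5,6}; W {3,4,6,7,8,9}->{3,4,6,7}; X {3,4,9,10}->{9,10}
Constraint 2 (V < X) on D(V)={3,7,10} D(X)={9,10}: V {3,7,10}->{3,7}
So after constraint 2: D(W) = {3,4,6,7}

Answer: {3,4,6,7}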